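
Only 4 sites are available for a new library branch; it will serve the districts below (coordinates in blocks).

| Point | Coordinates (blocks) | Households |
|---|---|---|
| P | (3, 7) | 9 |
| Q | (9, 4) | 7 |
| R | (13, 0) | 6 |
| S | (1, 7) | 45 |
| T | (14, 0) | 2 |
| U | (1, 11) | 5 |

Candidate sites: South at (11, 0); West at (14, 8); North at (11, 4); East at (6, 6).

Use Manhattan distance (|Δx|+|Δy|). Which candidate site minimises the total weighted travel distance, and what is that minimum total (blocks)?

Total weighted distance at each candidate:
  South (11, 0): total = 1065
  West (14, 8): total = 951
  North (11, 4): total = 833
  East (6, 6): total = 497
Minimum is at East with total 497 blocks.

East, total 497 blocks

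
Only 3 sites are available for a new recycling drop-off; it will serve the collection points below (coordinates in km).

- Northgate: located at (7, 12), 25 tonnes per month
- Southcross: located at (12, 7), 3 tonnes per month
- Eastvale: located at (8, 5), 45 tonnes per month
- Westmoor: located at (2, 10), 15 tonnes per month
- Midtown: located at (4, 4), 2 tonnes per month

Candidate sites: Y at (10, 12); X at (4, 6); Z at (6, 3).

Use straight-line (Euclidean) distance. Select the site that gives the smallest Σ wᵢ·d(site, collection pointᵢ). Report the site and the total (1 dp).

Total weighted distance at each candidate:
  Y (10, 12): total = 562.5
  X (4, 6): total = 448.5
  Z (6, 3): total = 500.7
Minimum is at X with total 448.5 km.

X, total 448.5 km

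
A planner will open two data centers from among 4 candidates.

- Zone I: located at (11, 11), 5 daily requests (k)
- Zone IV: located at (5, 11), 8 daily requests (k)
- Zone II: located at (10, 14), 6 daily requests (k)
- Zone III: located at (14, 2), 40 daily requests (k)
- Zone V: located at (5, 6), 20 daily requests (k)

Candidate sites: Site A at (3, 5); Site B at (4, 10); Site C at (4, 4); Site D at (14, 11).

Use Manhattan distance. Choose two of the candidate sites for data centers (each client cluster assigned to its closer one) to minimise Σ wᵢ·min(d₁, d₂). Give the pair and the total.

Evaluate every pair (each demand assigned to the nearer of the two):
  {Site B, Site D}: total = 533
  {Site A, Site D}: total = 541
  {Site C, Site D}: total = 541
  {Site B, Site C}: total = 656
  {Site A, Site B}: total = 736
  {Site A, Site C}: total = 770
Best pair: {Site B, Site D} with total 533.

{Site B, Site D}, total 533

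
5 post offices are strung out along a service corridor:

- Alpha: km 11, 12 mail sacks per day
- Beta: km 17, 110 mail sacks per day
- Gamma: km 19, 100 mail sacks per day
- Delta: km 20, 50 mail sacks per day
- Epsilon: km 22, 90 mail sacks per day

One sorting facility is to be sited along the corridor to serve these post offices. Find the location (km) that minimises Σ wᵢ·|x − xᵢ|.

For a sum of weighted absolute distances on a line, the optimum is the weighted median (not the mean). Total weight W = 362; half-weight = 181.
Sort by position and accumulate weight:
  km 11 (Alpha, w=12) → cum 12
  km 17 (Beta, w=110) → cum 122
  km 19 (Gamma, w=100) → cum 222  ≥ 181 → median here
  km 20 (Delta, w=50) → cum 272
  km 22 (Epsilon, w=90) → cum 362
Optimal location: km 19.

x = 19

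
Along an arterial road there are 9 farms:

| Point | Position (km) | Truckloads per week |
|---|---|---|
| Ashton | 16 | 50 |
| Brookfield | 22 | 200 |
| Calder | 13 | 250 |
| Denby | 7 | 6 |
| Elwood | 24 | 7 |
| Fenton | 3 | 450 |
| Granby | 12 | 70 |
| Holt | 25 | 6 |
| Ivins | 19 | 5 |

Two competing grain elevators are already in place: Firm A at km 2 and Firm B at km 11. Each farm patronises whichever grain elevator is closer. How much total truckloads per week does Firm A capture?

450

The indifferent point is the midpoint (2+11)/2 = 6.5; farms left of it (closer to Firm A at 2) go to Firm A, those right go to Firm B.
  Fenton at 3 (w=450) → Firm A
  Denby at 7 (w=6) → Firm B
  Granby at 12 (w=70) → Firm B
  Calder at 13 (w=250) → Firm B
  Ashton at 16 (w=50) → Firm B
  Ivins at 19 (w=5) → Firm B
  Brookfield at 22 (w=200) → Firm B
  Elwood at 24 (w=7) → Firm B
  Holt at 25 (w=6) → Firm B
Firm A captures 450; Firm B captures 594.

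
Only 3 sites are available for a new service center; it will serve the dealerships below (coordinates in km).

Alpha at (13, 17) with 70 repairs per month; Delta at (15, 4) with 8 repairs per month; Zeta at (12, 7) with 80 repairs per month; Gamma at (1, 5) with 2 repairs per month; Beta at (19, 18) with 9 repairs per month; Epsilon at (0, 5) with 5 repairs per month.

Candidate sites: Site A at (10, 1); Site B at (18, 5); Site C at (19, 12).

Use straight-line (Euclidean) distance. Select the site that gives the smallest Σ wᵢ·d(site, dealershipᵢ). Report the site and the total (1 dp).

Site C, total 1500.3 km

Total weighted distance at each candidate:
  Site A (10, 1): total = 1938.8
  Site B (18, 5): total = 1682.6
  Site C (19, 12): total = 1500.3
Minimum is at Site C with total 1500.3 km.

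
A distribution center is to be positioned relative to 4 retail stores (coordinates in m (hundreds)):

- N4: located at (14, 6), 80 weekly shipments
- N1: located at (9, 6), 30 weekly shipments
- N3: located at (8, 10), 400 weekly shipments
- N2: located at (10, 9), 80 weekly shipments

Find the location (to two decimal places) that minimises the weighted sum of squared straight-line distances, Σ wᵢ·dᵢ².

The minimiser of Σwᵢ‖p−pᵢ‖² is the weighted centroid p* = (Σwᵢpᵢ)/(Σwᵢ).
Σwᵢ = 590.
Σwᵢxᵢ = 80·14 + 30·9 + 400·8 + 80·10 = 5390.
Σwᵢyᵢ = 80·6 + 30·6 + 400·10 + 80·9 = 5380.
x* = 5390/590 = 9.14, y* = 5380/590 = 9.12.

(9.14, 9.12)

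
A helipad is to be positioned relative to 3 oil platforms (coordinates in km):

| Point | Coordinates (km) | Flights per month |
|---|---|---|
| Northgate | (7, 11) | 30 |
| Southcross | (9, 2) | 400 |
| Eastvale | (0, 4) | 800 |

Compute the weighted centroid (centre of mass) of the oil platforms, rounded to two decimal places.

(3.10, 3.52)

The minimiser of Σwᵢ‖p−pᵢ‖² is the weighted centroid p* = (Σwᵢpᵢ)/(Σwᵢ).
Σwᵢ = 1230.
Σwᵢxᵢ = 30·7 + 400·9 + 800·0 = 3810.
Σwᵢyᵢ = 30·11 + 400·2 + 800·4 = 4330.
x* = 3810/1230 = 3.10, y* = 4330/1230 = 3.52.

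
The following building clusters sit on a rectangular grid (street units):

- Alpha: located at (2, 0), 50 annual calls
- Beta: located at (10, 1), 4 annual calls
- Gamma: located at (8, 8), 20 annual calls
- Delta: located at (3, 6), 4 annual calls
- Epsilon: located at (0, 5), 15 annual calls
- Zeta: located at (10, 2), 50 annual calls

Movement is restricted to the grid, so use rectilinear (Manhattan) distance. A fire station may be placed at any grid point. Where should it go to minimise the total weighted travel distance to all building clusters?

(8, 2)

Manhattan distance separates: Σwᵢ(|x−xᵢ|+|y−yᵢ|) = Σwᵢ|x−xᵢ| + Σwᵢ|y−yᵢ|, so x and y are optimised independently as 1-D weighted medians.
Total weight W = 143; half = 71.5.
x-coordinate, sorted with cumulative weight:
  x=0 (Epsilon, w=15) cum 15
  x=2 (Alpha, w=50) cum 65
  x=3 (Delta, w=4) cum 69
  x=8 (Gamma, w=20) cum 89  ← median
  x=10 (Beta, w=4) cum 93
  x=10 (Zeta, w=50) cum 143
⇒ x* = 8
y-coordinate, sorted with cumulative weight:
  y=0 (Alpha, w=50) cum 50
  y=1 (Beta, w=4) cum 54
  y=2 (Zeta, w=50) cum 104  ← median
  y=5 (Epsilon, w=15) cum 119
  y=6 (Delta, w=4) cum 123
  y=8 (Gamma, w=20) cum 143
⇒ y* = 2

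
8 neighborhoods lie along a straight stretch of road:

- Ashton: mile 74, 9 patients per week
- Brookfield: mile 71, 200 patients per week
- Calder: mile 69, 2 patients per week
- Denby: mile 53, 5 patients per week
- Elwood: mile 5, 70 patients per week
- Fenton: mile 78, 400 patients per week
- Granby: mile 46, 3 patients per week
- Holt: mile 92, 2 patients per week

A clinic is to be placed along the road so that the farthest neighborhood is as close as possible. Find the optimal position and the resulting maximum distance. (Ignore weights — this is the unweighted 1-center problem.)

location 48.5, max distance 43.5

The 1-center on a line is the midpoint of the two extreme points: leftmost at 5, rightmost at 92.
Optimal location = (5 + 92)/2 = 48.5; maximum distance = (92 − 5)/2 = 43.5.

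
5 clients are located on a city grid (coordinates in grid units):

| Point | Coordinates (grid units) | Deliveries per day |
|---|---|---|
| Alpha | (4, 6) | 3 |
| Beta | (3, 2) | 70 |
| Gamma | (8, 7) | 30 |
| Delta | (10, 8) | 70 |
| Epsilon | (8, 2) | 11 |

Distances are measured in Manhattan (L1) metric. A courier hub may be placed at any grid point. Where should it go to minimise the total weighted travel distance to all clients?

(8, 7)

Manhattan distance separates: Σwᵢ(|x−xᵢ|+|y−yᵢ|) = Σwᵢ|x−xᵢ| + Σwᵢ|y−yᵢ|, so x and y are optimised independently as 1-D weighted medians.
Total weight W = 184; half = 92.
x-coordinate, sorted with cumulative weight:
  x=3 (Beta, w=70) cum 70
  x=4 (Alpha, w=3) cum 73
  x=8 (Gamma, w=30) cum 103  ← median
  x=8 (Epsilon, w=11) cum 114
  x=10 (Delta, w=70) cum 184
⇒ x* = 8
y-coordinate, sorted with cumulative weight:
  y=2 (Beta, w=70) cum 70
  y=2 (Epsilon, w=11) cum 81
  y=6 (Alpha, w=3) cum 84
  y=7 (Gamma, w=30) cum 114  ← median
  y=8 (Delta, w=70) cum 184
⇒ y* = 7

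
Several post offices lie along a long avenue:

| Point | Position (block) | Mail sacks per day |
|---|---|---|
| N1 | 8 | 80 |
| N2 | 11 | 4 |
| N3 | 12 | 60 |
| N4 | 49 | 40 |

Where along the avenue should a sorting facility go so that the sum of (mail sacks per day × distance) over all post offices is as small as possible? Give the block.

For a sum of weighted absolute distances on a line, the optimum is the weighted median (not the mean). Total weight W = 184; half-weight = 92.
Sort by position and accumulate weight:
  block 8 (N1, w=80) → cum 80
  block 11 (N2, w=4) → cum 84
  block 12 (N3, w=60) → cum 144  ≥ 92 → median here
  block 49 (N4, w=40) → cum 184
Optimal location: block 12.

x = 12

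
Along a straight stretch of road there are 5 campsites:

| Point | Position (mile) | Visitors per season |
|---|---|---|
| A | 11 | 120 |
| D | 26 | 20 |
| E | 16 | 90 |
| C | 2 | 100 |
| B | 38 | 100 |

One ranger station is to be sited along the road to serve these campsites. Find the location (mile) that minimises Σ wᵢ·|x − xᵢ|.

For a sum of weighted absolute distances on a line, the optimum is the weighted median (not the mean). Total weight W = 430; half-weight = 215.
Sort by position and accumulate weight:
  mile 2 (C, w=100) → cum 100
  mile 11 (A, w=120) → cum 220  ≥ 215 → median here
  mile 16 (E, w=90) → cum 310
  mile 26 (D, w=20) → cum 330
  mile 38 (B, w=100) → cum 430
Optimal location: mile 11.

x = 11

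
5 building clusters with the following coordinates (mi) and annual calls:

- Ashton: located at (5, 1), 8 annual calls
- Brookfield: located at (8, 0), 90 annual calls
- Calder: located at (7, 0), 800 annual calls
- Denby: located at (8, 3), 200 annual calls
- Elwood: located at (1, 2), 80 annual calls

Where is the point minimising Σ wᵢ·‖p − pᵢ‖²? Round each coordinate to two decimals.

(6.83, 0.65)

The minimiser of Σwᵢ‖p−pᵢ‖² is the weighted centroid p* = (Σwᵢpᵢ)/(Σwᵢ).
Σwᵢ = 1178.
Σwᵢxᵢ = 8·5 + 90·8 + 800·7 + 200·8 + 80·1 = 8040.
Σwᵢyᵢ = 8·1 + 90·0 + 800·0 + 200·3 + 80·2 = 768.
x* = 8040/1178 = 6.83, y* = 768/1178 = 0.65.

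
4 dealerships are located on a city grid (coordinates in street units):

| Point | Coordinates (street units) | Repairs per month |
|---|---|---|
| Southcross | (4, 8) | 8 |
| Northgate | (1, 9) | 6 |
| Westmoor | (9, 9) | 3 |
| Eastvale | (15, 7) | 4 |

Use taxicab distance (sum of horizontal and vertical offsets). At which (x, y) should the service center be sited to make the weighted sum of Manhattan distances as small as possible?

(4, 8)

Manhattan distance separates: Σwᵢ(|x−xᵢ|+|y−yᵢ|) = Σwᵢ|x−xᵢ| + Σwᵢ|y−yᵢ|, so x and y are optimised independently as 1-D weighted medians.
Total weight W = 21; half = 10.5.
x-coordinate, sorted with cumulative weight:
  x=1 (Northgate, w=6) cum 6
  x=4 (Southcross, w=8) cum 14  ← median
  x=9 (Westmoor, w=3) cum 17
  x=15 (Eastvale, w=4) cum 21
⇒ x* = 4
y-coordinate, sorted with cumulative weight:
  y=7 (Eastvale, w=4) cum 4
  y=8 (Southcross, w=8) cum 12  ← median
  y=9 (Northgate, w=6) cum 18
  y=9 (Westmoor, w=3) cum 21
⇒ y* = 8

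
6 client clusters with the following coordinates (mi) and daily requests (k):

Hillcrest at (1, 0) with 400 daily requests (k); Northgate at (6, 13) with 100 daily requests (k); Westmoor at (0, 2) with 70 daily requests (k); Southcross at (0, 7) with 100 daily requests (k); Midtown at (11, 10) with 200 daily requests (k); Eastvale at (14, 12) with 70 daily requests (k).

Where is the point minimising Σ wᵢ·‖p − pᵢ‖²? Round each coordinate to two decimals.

The minimiser of Σwᵢ‖p−pᵢ‖² is the weighted centroid p* = (Σwᵢpᵢ)/(Σwᵢ).
Σwᵢ = 940.
Σwᵢxᵢ = 400·1 + 100·6 + 70·0 + 100·0 + 200·11 + 70·14 = 4180.
Σwᵢyᵢ = 400·0 + 100·13 + 70·2 + 100·7 + 200·10 + 70·12 = 4980.
x* = 4180/940 = 4.45, y* = 4980/940 = 5.30.

(4.45, 5.30)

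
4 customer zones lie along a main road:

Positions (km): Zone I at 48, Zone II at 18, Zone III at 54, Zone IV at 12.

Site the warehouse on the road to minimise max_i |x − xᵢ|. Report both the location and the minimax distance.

The 1-center on a line is the midpoint of the two extreme points: leftmost at 12, rightmost at 54.
Optimal location = (12 + 54)/2 = 33; maximum distance = (54 − 12)/2 = 21.

location 33, max distance 21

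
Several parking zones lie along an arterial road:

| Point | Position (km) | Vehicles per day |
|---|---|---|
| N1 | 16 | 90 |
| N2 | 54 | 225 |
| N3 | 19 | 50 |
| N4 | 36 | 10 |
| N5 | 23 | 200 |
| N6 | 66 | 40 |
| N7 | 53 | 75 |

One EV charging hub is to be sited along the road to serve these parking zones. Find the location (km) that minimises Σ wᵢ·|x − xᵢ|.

x = 36

For a sum of weighted absolute distances on a line, the optimum is the weighted median (not the mean). Total weight W = 690; half-weight = 345.
Sort by position and accumulate weight:
  km 16 (N1, w=90) → cum 90
  km 19 (N3, w=50) → cum 140
  km 23 (N5, w=200) → cum 340
  km 36 (N4, w=10) → cum 350  ≥ 345 → median here
  km 53 (N7, w=75) → cum 425
  km 54 (N2, w=225) → cum 650
  km 66 (N6, w=40) → cum 690
Optimal location: km 36.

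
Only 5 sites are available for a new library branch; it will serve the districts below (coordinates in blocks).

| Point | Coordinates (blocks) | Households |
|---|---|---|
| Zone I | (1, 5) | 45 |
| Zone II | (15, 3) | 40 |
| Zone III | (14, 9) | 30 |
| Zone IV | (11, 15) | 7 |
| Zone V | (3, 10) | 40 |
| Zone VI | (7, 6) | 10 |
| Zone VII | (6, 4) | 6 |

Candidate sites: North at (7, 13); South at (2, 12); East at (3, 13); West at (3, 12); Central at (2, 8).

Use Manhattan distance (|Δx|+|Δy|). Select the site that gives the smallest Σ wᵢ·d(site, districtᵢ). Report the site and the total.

Total weighted distance at each candidate:
  North (7, 13): total = 2132
  South (2, 12): total = 2076
  East (3, 13): total = 2152
  West (3, 12): total = 1988
  Central (2, 8): total = 1640
Minimum is at Central with total 1640 blocks.

Central, total 1640 blocks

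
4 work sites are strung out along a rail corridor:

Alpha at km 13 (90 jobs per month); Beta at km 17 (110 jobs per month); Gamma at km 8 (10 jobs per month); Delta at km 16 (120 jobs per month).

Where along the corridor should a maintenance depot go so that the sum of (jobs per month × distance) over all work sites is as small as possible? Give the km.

x = 16

For a sum of weighted absolute distances on a line, the optimum is the weighted median (not the mean). Total weight W = 330; half-weight = 165.
Sort by position and accumulate weight:
  km 8 (Gamma, w=10) → cum 10
  km 13 (Alpha, w=90) → cum 100
  km 16 (Delta, w=120) → cum 220  ≥ 165 → median here
  km 17 (Beta, w=110) → cum 330
Optimal location: km 16.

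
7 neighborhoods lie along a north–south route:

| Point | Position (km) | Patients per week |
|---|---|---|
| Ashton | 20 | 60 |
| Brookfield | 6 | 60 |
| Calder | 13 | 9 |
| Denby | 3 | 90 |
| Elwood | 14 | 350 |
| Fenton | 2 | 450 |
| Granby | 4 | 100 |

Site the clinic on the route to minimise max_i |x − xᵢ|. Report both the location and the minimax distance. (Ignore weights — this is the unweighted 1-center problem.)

The 1-center on a line is the midpoint of the two extreme points: leftmost at 2, rightmost at 20.
Optimal location = (2 + 20)/2 = 11; maximum distance = (20 − 2)/2 = 9.

location 11, max distance 9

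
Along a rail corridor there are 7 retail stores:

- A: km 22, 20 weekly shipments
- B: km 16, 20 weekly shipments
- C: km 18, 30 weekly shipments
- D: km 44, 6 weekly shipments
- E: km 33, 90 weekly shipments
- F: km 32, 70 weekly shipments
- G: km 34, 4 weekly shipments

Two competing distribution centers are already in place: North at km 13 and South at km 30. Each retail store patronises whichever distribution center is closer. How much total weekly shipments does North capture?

The indifferent point is the midpoint (13+30)/2 = 21.5; retail stores left of it (closer to North at 13) go to North, those right go to South.
  B at 16 (w=20) → North
  C at 18 (w=30) → North
  A at 22 (w=20) → South
  F at 32 (w=70) → South
  E at 33 (w=90) → South
  G at 34 (w=4) → South
  D at 44 (w=6) → South
North captures 50; South captures 190.

50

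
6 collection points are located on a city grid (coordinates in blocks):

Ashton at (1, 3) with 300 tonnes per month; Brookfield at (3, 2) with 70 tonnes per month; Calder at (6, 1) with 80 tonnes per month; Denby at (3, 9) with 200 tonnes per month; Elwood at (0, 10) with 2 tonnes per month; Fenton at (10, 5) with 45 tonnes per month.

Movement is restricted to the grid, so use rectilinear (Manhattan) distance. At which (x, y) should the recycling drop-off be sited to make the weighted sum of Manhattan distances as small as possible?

(3, 3)

Manhattan distance separates: Σwᵢ(|x−xᵢ|+|y−yᵢ|) = Σwᵢ|x−xᵢ| + Σwᵢ|y−yᵢ|, so x and y are optimised independently as 1-D weighted medians.
Total weight W = 697; half = 348.5.
x-coordinate, sorted with cumulative weight:
  x=0 (Elwood, w=2) cum 2
  x=1 (Ashton, w=300) cum 302
  x=3 (Brookfield, w=70) cum 372  ← median
  x=3 (Denby, w=200) cum 572
  x=6 (Calder, w=80) cum 652
  x=10 (Fenton, w=45) cum 697
⇒ x* = 3
y-coordinate, sorted with cumulative weight:
  y=1 (Calder, w=80) cum 80
  y=2 (Brookfield, w=70) cum 150
  y=3 (Ashton, w=300) cum 450  ← median
  y=5 (Fenton, w=45) cum 495
  y=9 (Denby, w=200) cum 695
  y=10 (Elwood, w=2) cum 697
⇒ y* = 3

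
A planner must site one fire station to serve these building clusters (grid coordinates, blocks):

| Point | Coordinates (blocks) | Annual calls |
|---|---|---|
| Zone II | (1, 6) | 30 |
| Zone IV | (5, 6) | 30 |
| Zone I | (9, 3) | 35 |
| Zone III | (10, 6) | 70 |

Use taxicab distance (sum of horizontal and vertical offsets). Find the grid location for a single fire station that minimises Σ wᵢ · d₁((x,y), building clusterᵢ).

Manhattan distance separates: Σwᵢ(|x−xᵢ|+|y−yᵢ|) = Σwᵢ|x−xᵢ| + Σwᵢ|y−yᵢ|, so x and y are optimised independently as 1-D weighted medians.
Total weight W = 165; half = 82.5.
x-coordinate, sorted with cumulative weight:
  x=1 (Zone II, w=30) cum 30
  x=5 (Zone IV, w=30) cum 60
  x=9 (Zone I, w=35) cum 95  ← median
  x=10 (Zone III, w=70) cum 165
⇒ x* = 9
y-coordinate, sorted with cumulative weight:
  y=3 (Zone I, w=35) cum 35
  y=6 (Zone II, w=30) cum 65
  y=6 (Zone IV, w=30) cum 95  ← median
  y=6 (Zone III, w=70) cum 165
⇒ y* = 6

(9, 6)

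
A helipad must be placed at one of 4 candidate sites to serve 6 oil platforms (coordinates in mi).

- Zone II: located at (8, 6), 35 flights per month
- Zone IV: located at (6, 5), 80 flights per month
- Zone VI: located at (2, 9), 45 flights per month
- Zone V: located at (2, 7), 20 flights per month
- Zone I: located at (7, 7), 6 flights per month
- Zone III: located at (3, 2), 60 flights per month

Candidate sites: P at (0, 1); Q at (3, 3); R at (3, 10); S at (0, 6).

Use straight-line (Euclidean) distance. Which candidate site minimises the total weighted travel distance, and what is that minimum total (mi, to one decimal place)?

Q, total 942.7 mi

Total weighted distance at each candidate:
  P (0, 1): total = 1649.7
  Q (3, 3): total = 942.7
  R (3, 10): total = 1327.5
  S (0, 6): total = 1316.0
Minimum is at Q with total 942.7 mi.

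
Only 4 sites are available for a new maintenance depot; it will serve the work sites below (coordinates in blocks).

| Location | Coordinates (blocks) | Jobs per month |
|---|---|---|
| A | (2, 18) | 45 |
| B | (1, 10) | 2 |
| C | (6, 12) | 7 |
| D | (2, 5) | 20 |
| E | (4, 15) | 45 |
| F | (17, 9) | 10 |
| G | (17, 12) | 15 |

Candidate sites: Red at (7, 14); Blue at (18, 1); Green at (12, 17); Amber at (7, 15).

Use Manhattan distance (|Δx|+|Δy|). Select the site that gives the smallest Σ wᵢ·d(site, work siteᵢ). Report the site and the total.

Total weighted distance at each candidate:
  Red (7, 14): total = 1236
  Blue (18, 1): total = 3628
  Green (12, 17): total = 1778
  Amber (7, 15): total = 1200
Minimum is at Amber with total 1200 blocks.

Amber, total 1200 blocks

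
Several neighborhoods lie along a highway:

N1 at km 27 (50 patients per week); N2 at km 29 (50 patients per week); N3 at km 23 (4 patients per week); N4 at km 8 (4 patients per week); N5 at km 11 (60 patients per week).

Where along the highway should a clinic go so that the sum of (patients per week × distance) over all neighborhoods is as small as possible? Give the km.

For a sum of weighted absolute distances on a line, the optimum is the weighted median (not the mean). Total weight W = 168; half-weight = 84.
Sort by position and accumulate weight:
  km 8 (N4, w=4) → cum 4
  km 11 (N5, w=60) → cum 64
  km 23 (N3, w=4) → cum 68
  km 27 (N1, w=50) → cum 118  ≥ 84 → median here
  km 29 (N2, w=50) → cum 168
Optimal location: km 27.

x = 27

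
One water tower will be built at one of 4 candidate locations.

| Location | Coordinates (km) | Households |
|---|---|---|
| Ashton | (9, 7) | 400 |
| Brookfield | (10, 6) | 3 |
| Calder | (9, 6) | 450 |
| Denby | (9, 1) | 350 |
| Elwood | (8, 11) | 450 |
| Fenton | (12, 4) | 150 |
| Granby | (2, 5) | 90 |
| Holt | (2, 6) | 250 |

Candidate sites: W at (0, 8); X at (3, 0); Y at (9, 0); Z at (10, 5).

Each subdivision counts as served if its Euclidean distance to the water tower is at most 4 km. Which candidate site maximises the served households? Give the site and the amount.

Z, covering 1003

Coverage radius r = 4 km; a point is covered iff (Δx)²+(Δy)² ≤ 4² = 16.
  W (0, 8): covers {Granby, Holt} → 340
  X (3, 0): covers {none} → 0
  Y (9, 0): covers {Denby} → 350
  Z (10, 5): covers {Ashton, Brookfield, Calder, Fenton} → 1003
Maximum coverage at Z: 1003 households.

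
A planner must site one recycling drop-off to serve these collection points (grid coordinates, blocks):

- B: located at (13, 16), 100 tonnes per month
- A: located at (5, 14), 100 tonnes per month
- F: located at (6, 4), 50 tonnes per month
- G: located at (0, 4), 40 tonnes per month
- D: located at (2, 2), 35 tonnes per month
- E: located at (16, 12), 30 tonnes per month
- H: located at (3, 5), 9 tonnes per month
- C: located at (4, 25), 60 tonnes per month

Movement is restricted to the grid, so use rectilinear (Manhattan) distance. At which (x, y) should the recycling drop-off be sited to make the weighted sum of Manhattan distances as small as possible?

Manhattan distance separates: Σwᵢ(|x−xᵢ|+|y−yᵢ|) = Σwᵢ|x−xᵢ| + Σwᵢ|y−yᵢ|, so x and y are optimised independently as 1-D weighted medians.
Total weight W = 424; half = 212.
x-coordinate, sorted with cumulative weight:
  x=0 (G, w=40) cum 40
  x=2 (D, w=35) cum 75
  x=3 (H, w=9) cum 84
  x=4 (C, w=60) cum 144
  x=5 (A, w=100) cum 244  ← median
  x=6 (F, w=50) cum 294
  x=13 (B, w=100) cum 394
  x=16 (E, w=30) cum 424
⇒ x* = 5
y-coordinate, sorted with cumulative weight:
  y=2 (D, w=35) cum 35
  y=4 (F, w=50) cum 85
  y=4 (G, w=40) cum 125
  y=5 (H, w=9) cum 134
  y=12 (E, w=30) cum 164
  y=14 (A, w=100) cum 264  ← median
  y=16 (B, w=100) cum 364
  y=25 (C, w=60) cum 424
⇒ y* = 14

(5, 14)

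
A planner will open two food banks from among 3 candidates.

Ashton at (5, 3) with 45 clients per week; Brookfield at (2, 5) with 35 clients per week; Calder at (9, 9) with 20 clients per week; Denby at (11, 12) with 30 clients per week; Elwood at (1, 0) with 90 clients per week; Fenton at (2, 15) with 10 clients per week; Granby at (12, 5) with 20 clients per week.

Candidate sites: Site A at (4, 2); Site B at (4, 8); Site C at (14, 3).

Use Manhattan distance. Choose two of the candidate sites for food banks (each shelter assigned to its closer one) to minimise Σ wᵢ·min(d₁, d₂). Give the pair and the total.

{Site A, Site B}, total 1475

Evaluate every pair (each demand assigned to the nearer of the two):
  {Site A, Site B}: total = 1475
  {Site A, Site C}: total = 1525
  {Site B, Site C}: total = 2055
Best pair: {Site A, Site B} with total 1475.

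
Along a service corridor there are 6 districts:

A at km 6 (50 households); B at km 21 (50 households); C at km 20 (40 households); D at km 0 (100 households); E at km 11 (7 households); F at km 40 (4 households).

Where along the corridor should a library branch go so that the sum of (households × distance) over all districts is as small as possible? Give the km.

x = 6

For a sum of weighted absolute distances on a line, the optimum is the weighted median (not the mean). Total weight W = 251; half-weight = 125.5.
Sort by position and accumulate weight:
  km 0 (D, w=100) → cum 100
  km 6 (A, w=50) → cum 150  ≥ 125.5 → median here
  km 11 (E, w=7) → cum 157
  km 20 (C, w=40) → cum 197
  km 21 (B, w=50) → cum 247
  km 40 (F, w=4) → cum 251
Optimal location: km 6.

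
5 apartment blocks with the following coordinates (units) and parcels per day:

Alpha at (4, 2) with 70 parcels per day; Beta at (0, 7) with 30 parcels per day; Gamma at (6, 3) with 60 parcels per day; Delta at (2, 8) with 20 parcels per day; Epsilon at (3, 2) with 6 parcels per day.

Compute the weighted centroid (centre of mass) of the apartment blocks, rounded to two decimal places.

(3.75, 3.77)

The minimiser of Σwᵢ‖p−pᵢ‖² is the weighted centroid p* = (Σwᵢpᵢ)/(Σwᵢ).
Σwᵢ = 186.
Σwᵢxᵢ = 70·4 + 30·0 + 60·6 + 20·2 + 6·3 = 698.
Σwᵢyᵢ = 70·2 + 30·7 + 60·3 + 20·8 + 6·2 = 702.
x* = 698/186 = 3.75, y* = 702/186 = 3.77.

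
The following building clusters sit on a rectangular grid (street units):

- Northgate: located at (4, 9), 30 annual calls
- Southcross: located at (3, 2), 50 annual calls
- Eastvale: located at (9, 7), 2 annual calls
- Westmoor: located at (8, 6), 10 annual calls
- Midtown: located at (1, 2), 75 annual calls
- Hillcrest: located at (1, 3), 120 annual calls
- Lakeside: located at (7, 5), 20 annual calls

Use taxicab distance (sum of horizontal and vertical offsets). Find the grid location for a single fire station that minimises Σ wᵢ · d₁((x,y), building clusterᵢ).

(1, 3)

Manhattan distance separates: Σwᵢ(|x−xᵢ|+|y−yᵢ|) = Σwᵢ|x−xᵢ| + Σwᵢ|y−yᵢ|, so x and y are optimised independently as 1-D weighted medians.
Total weight W = 307; half = 153.5.
x-coordinate, sorted with cumulative weight:
  x=1 (Midtown, w=75) cum 75
  x=1 (Hillcrest, w=120) cum 195  ← median
  x=3 (Southcross, w=50) cum 245
  x=4 (Northgate, w=30) cum 275
  x=7 (Lakeside, w=20) cum 295
  x=8 (Westmoor, w=10) cum 305
  x=9 (Eastvale, w=2) cum 307
⇒ x* = 1
y-coordinate, sorted with cumulative weight:
  y=2 (Southcross, w=50) cum 50
  y=2 (Midtown, w=75) cum 125
  y=3 (Hillcrest, w=120) cum 245  ← median
  y=5 (Lakeside, w=20) cum 265
  y=6 (Westmoor, w=10) cum 275
  y=7 (Eastvale, w=2) cum 277
  y=9 (Northgate, w=30) cum 307
⇒ y* = 3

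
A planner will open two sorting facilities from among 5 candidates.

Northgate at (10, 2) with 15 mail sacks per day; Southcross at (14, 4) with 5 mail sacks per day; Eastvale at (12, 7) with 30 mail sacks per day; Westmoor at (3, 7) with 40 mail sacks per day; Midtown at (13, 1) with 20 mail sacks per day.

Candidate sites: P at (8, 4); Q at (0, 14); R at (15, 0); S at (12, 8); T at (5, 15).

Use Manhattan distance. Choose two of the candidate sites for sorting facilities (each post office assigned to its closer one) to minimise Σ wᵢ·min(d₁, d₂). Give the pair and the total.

{P, S}, total 600

Evaluate every pair (each demand assigned to the nearer of the two):
  {P, S}: total = 600
  {R, S}: total = 620
  {P, R}: total = 675
  {Q, S}: total = 740
  {S, T}: total = 740
  {P, Q}: total = 780
  {P, T}: total = 780
  {Q, R}: total = 890
  {R, T}: total = 890
  {Q, T}: total = 1660
Best pair: {P, S} with total 600.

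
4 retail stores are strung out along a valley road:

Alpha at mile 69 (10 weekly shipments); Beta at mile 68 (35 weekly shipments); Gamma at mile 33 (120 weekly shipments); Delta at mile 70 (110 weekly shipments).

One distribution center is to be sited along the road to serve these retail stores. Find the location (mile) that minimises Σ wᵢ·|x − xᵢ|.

For a sum of weighted absolute distances on a line, the optimum is the weighted median (not the mean). Total weight W = 275; half-weight = 137.5.
Sort by position and accumulate weight:
  mile 33 (Gamma, w=120) → cum 120
  mile 68 (Beta, w=35) → cum 155  ≥ 137.5 → median here
  mile 69 (Alpha, w=10) → cum 165
  mile 70 (Delta, w=110) → cum 275
Optimal location: mile 68.

x = 68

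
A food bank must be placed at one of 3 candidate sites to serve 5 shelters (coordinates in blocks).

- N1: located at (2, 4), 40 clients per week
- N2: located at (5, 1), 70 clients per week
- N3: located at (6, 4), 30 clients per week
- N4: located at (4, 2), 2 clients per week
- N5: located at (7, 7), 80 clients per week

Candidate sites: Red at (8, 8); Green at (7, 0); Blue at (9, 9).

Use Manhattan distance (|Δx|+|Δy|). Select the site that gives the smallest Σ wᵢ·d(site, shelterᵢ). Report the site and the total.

Total weighted distance at each candidate:
  Red (8, 8): total = 1460
  Green (7, 0): total = 1290
  Blue (9, 9): total = 1904
Minimum is at Green with total 1290 blocks.

Green, total 1290 blocks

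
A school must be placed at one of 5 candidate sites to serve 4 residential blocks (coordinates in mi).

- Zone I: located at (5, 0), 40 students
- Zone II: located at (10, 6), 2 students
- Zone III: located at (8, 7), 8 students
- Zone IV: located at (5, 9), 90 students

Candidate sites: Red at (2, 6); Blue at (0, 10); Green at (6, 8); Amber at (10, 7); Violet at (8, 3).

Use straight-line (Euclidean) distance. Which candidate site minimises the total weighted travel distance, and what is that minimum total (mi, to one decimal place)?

Total weighted distance at each candidate:
  Red (2, 6): total = 714.8
  Blue (0, 10): total = 996.0
  Green (6, 8): total = 476.6
  Amber (10, 7): total = 846.8
  Violet (8, 3): total = 812.7
Minimum is at Green with total 476.6 mi.

Green, total 476.6 mi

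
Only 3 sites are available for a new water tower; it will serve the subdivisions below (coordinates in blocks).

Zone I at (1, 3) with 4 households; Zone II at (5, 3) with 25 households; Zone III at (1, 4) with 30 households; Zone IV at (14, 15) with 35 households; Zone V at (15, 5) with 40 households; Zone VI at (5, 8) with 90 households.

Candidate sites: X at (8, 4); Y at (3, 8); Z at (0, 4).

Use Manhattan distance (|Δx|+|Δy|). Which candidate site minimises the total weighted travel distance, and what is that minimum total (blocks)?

Total weighted distance at each candidate:
  X (8, 4): total = 1887
  Y (3, 8): total = 1793
  Z (0, 4): total = 2513
Minimum is at Y with total 1793 blocks.

Y, total 1793 blocks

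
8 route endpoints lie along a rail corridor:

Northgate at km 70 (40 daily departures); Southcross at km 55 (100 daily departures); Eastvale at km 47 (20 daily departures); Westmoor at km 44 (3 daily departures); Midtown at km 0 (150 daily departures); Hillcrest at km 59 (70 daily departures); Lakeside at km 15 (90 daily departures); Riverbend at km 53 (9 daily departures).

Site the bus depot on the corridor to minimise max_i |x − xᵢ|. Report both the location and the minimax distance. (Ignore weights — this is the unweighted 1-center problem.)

location 35, max distance 35

The 1-center on a line is the midpoint of the two extreme points: leftmost at 0, rightmost at 70.
Optimal location = (0 + 70)/2 = 35; maximum distance = (70 − 0)/2 = 35.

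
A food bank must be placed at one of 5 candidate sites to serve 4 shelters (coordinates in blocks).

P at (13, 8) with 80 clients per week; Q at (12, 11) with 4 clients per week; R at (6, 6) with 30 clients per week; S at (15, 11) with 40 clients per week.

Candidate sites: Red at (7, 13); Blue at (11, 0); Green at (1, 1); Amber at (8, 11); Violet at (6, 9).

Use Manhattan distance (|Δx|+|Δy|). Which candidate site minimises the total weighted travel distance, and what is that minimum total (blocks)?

Total weighted distance at each candidate:
  Red (7, 13): total = 1548
  Blue (11, 0): total = 1778
  Green (1, 1): total = 2864
  Amber (8, 11): total = 1146
  Violet (6, 9): total = 1202
Minimum is at Amber with total 1146 blocks.

Amber, total 1146 blocks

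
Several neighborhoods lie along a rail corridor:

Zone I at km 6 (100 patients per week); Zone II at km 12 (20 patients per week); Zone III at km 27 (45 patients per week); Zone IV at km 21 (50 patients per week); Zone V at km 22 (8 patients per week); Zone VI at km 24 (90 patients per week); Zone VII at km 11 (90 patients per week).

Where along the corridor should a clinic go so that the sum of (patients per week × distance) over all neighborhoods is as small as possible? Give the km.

x = 12

For a sum of weighted absolute distances on a line, the optimum is the weighted median (not the mean). Total weight W = 403; half-weight = 201.5.
Sort by position and accumulate weight:
  km 6 (Zone I, w=100) → cum 100
  km 11 (Zone VII, w=90) → cum 190
  km 12 (Zone II, w=20) → cum 210  ≥ 201.5 → median here
  km 21 (Zone IV, w=50) → cum 260
  km 22 (Zone V, w=8) → cum 268
  km 24 (Zone VI, w=90) → cum 358
  km 27 (Zone III, w=45) → cum 403
Optimal location: km 12.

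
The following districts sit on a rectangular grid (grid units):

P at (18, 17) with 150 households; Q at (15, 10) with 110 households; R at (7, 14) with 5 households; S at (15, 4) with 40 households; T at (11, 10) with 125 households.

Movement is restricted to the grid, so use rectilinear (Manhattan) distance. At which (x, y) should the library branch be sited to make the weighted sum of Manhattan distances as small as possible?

(15, 10)

Manhattan distance separates: Σwᵢ(|x−xᵢ|+|y−yᵢ|) = Σwᵢ|x−xᵢ| + Σwᵢ|y−yᵢ|, so x and y are optimised independently as 1-D weighted medians.
Total weight W = 430; half = 215.
x-coordinate, sorted with cumulative weight:
  x=7 (R, w=5) cum 5
  x=11 (T, w=125) cum 130
  x=15 (Q, w=110) cum 240  ← median
  x=15 (S, w=40) cum 280
  x=18 (P, w=150) cum 430
⇒ x* = 15
y-coordinate, sorted with cumulative weight:
  y=4 (S, w=40) cum 40
  y=10 (Q, w=110) cum 150
  y=10 (T, w=125) cum 275  ← median
  y=14 (R, w=5) cum 280
  y=17 (P, w=150) cum 430
⇒ y* = 10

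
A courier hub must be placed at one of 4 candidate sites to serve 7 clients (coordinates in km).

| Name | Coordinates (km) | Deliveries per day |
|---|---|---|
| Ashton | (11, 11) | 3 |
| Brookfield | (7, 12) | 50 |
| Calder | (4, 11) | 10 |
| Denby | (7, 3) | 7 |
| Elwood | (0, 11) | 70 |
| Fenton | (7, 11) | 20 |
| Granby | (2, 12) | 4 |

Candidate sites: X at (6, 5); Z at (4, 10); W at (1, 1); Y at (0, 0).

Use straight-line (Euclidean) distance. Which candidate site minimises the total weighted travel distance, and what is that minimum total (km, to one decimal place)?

Z, total 628.0 km

Total weighted distance at each candidate:
  X (6, 5): total = 1203.8
  Z (4, 10): total = 628.0
  W (1, 1): total = 1798.5
  Y (0, 0): total = 1991.1
Minimum is at Z with total 628.0 km.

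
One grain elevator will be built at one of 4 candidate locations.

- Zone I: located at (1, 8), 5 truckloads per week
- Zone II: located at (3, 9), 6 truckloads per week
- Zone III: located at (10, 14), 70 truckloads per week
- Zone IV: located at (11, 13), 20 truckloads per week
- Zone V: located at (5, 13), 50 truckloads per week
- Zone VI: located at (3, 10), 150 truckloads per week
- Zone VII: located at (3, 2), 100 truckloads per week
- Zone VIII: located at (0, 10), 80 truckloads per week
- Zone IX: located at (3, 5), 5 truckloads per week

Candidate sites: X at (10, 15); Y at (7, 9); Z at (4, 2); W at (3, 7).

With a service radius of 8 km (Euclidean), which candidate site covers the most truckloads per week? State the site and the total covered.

W, covering 396

Coverage radius r = 8 km; a point is covered iff (Δx)²+(Δy)² ≤ 8² = 64.
  X (10, 15): covers {Zone III, Zone IV, Zone V} → 140
  Y (7, 9): covers {Zone I, Zone II, Zone III, Zone IV, Zone V, Zone VI, Zone VIII, Zone IX} → 386
  Z (4, 2): covers {Zone I, Zone II, Zone VII, Zone IX} → 116
  W (3, 7): covers {Zone I, Zone II, Zone V, Zone VI, Zone VII, Zone VIII, Zone IX} → 396
Maximum coverage at W: 396 truckloads per week.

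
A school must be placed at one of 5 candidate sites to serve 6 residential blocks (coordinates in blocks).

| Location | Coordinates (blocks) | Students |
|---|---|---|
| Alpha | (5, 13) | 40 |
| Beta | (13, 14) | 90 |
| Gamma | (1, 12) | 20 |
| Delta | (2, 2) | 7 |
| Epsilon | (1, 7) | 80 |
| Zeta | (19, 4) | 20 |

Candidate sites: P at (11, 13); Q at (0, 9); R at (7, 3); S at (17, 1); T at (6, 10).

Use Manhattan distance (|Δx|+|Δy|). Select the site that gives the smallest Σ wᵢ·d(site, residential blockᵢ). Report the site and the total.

T, total 2394 blocks

Total weighted distance at each candidate:
  P (11, 13): total = 2490
  Q (0, 9): total = 2843
  R (7, 3): total = 3412
  S (17, 1): total = 5002
  T (6, 10): total = 2394
Minimum is at T with total 2394 blocks.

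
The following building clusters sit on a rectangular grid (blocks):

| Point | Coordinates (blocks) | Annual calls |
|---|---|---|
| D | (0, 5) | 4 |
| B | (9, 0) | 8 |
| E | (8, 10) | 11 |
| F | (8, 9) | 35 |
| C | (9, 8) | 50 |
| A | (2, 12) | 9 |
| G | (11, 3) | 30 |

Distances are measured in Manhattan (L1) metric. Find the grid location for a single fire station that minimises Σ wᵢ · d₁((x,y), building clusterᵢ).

Manhattan distance separates: Σwᵢ(|x−xᵢ|+|y−yᵢ|) = Σwᵢ|x−xᵢ| + Σwᵢ|y−yᵢ|, so x and y are optimised independently as 1-D weighted medians.
Total weight W = 147; half = 73.5.
x-coordinate, sorted with cumulative weight:
  x=0 (D, w=4) cum 4
  x=2 (A, w=9) cum 13
  x=8 (E, w=11) cum 24
  x=8 (F, w=35) cum 59
  x=9 (B, w=8) cum 67
  x=9 (C, w=50) cum 117  ← median
  x=11 (G, w=30) cum 147
⇒ x* = 9
y-coordinate, sorted with cumulative weight:
  y=0 (B, w=8) cum 8
  y=3 (G, w=30) cum 38
  y=5 (D, w=4) cum 42
  y=8 (C, w=50) cum 92  ← median
  y=9 (F, w=35) cum 127
  y=10 (E, w=11) cum 138
  y=12 (A, w=9) cum 147
⇒ y* = 8

(9, 8)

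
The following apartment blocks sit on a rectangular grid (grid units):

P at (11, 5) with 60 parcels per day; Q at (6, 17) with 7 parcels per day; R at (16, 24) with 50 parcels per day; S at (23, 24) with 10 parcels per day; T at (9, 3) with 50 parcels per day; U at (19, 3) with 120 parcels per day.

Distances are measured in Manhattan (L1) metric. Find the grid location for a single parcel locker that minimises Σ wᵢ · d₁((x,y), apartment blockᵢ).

(16, 3)

Manhattan distance separates: Σwᵢ(|x−xᵢ|+|y−yᵢ|) = Σwᵢ|x−xᵢ| + Σwᵢ|y−yᵢ|, so x and y are optimised independently as 1-D weighted medians.
Total weight W = 297; half = 148.5.
x-coordinate, sorted with cumulative weight:
  x=6 (Q, w=7) cum 7
  x=9 (T, w=50) cum 57
  x=11 (P, w=60) cum 117
  x=16 (R, w=50) cum 167  ← median
  x=19 (U, w=120) cum 287
  x=23 (S, w=10) cum 297
⇒ x* = 16
y-coordinate, sorted with cumulative weight:
  y=3 (T, w=50) cum 50
  y=3 (U, w=120) cum 170  ← median
  y=5 (P, w=60) cum 230
  y=17 (Q, w=7) cum 237
  y=24 (R, w=50) cum 287
  y=24 (S, w=10) cum 297
⇒ y* = 3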